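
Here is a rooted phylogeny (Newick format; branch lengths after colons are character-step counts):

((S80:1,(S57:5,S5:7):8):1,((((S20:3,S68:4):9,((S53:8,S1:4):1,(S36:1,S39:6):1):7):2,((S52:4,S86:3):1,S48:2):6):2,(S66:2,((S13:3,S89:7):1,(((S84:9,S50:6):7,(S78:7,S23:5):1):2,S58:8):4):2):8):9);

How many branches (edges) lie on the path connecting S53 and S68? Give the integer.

The MRCA of S53 and S68 is the node subtending ((S20,S68),((S53,S1),(S36,S39))).
From S53 up to that node: 3 branches. From S68 up to the same node: 2 branches. Total: 3 + 2 = 5.

5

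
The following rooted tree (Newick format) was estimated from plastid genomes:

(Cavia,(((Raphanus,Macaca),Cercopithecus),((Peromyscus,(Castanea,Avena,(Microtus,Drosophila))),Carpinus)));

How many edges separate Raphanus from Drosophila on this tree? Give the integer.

The MRCA of Raphanus and Drosophila is the node subtending (((Raphanus,Macaca),Cercopithecus),((Peromyscus,(Castanea,Avena,(Microtus,Drosophila))),Carpinus)).
From Raphanus up to that node: 3 branches. From Drosophila up to the same node: 5 branches. Total: 3 + 5 = 8.

8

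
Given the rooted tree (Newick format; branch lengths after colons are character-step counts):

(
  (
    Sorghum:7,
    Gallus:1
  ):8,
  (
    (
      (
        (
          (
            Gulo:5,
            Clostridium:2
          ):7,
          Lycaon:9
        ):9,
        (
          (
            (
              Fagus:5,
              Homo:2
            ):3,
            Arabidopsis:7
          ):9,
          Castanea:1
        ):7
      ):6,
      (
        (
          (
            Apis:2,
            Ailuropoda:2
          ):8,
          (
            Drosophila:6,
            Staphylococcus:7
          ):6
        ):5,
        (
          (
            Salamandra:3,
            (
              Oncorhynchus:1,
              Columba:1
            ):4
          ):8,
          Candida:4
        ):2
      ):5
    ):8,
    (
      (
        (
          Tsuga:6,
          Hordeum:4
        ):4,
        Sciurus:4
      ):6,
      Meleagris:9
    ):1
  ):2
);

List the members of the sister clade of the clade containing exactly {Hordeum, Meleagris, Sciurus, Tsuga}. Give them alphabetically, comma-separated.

Ailuropoda, Apis, Arabidopsis, Candida, Castanea, Clostridium, Columba, Drosophila, Fagus, Gulo, Homo, Lycaon, Oncorhynchus, Salamandra, Staphylococcus

The clade containing exactly {Hordeum, Meleagris, Sciurus, Tsuga} attaches to the tree at the node subtending (((((Gulo,Clostridium),Lycaon),(((Fagus,Homo),Arabidopsis),Castanea)),(((Apis,Ailuropoda),(Drosophila,Staphylococcus)),((Salamandra,(Oncorhynchus,Columba)),Candida))),(((Tsuga,Hordeum),Sciurus),Meleagris)).
The other lineage descending from that same node — the sister group — is ((((Gulo,Clostridium),Lycaon),(((Fagus,Homo),Arabidopsis),Castanea)),(((Apis,Ailuropoda),(Drosophila,Staphylococcus)),((Salamandra,(Oncorhynchus,Columba)),Candida))); its 15 tips in alphabetical order are the answer.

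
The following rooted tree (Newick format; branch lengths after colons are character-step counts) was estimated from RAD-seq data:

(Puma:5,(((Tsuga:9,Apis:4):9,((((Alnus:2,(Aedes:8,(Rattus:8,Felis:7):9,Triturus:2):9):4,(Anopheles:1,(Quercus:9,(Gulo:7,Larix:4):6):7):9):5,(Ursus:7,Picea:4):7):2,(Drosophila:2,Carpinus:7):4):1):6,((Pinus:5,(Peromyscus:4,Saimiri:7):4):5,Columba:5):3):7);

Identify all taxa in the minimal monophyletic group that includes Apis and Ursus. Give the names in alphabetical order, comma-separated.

Aedes, Alnus, Anopheles, Apis, Carpinus, Drosophila, Felis, Gulo, Larix, Picea, Quercus, Rattus, Triturus, Tsuga, Ursus

Tracing Apis: it sits inside (Tsuga,Apis).
Tracing Ursus: it sits inside (Ursus,Picea).
The smallest clade enclosing both is ((Tsuga,Apis),((((Alnus,(Aedes,(Rattus,Felis),Triturus)),(Anopheles,(Quercus,(Gulo,Larix)))),(Ursus,Picea)),(Drosophila,Carpinus))); the answer is its 15 terminal taxa in alphabetical order.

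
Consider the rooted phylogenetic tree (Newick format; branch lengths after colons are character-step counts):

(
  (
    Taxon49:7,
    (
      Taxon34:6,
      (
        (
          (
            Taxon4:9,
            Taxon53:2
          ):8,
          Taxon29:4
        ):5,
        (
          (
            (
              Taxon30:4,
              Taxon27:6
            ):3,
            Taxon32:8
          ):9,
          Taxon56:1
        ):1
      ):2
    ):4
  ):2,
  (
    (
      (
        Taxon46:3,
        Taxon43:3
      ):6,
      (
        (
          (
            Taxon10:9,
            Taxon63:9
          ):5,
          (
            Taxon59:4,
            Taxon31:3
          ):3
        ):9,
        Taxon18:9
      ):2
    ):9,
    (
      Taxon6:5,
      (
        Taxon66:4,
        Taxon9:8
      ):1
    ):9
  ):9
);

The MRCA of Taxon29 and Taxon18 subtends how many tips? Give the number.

The MRCA of Taxon29 and Taxon18 is the root, so the clade is the entire tree.
That clade contains 19 terminal taxa: Taxon10, Taxon18, Taxon27, Taxon29, Taxon30, Taxon31, Taxon32, Taxon34, Taxon4, Taxon43, Taxon46, Taxon49, Taxon53, Taxon56, Taxon59, Taxon6, Taxon63, Taxon66, Taxon9.

19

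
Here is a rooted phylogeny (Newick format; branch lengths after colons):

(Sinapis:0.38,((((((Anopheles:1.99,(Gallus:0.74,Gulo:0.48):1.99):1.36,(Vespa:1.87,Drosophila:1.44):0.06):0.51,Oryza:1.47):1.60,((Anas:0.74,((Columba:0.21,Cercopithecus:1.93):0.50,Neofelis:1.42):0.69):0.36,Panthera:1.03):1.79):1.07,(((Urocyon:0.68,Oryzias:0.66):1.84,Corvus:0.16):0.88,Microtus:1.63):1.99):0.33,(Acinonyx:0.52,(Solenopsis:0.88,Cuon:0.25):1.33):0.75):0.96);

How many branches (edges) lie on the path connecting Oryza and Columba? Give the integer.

The MRCA of Oryza and Columba is the node subtending ((((Anopheles,(Gallus,Gulo)),(Vespa,Drosophila)),Oryza),((Anas,((Columba,Cercopithecus),Neofelis)),Panthera)).
From Oryza up to that node: 2 branches. From Columba up to the same node: 5 branches. Total: 2 + 5 = 7.

7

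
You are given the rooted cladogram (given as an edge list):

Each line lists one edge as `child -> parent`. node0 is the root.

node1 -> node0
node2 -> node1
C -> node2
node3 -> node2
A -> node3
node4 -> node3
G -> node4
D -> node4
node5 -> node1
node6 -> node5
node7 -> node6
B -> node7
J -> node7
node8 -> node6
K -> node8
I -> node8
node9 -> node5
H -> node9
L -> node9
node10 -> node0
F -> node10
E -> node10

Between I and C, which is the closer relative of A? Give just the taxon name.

C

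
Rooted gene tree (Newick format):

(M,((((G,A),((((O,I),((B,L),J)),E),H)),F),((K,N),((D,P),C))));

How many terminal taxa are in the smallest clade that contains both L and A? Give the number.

The MRCA of L and A is the node subtending ((G,A),((((O,I),((B,L),J)),E),H)).
That clade contains 9 terminal taxa: A, B, E, G, H, I, J, L, O.

9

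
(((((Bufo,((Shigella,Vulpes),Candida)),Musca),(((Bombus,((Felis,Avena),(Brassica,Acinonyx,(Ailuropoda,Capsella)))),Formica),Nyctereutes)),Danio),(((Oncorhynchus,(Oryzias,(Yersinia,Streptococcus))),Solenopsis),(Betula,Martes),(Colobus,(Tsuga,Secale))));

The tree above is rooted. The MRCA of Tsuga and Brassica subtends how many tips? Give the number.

The MRCA of Tsuga and Brassica is the root, so the clade is the entire tree.
That clade contains 25 terminal taxa: Acinonyx, Ailuropoda, Avena, Betula, Bombus, Brassica, Bufo, Candida, Capsella, Colobus, Danio, Felis, Formica, Martes, Musca, Nyctereutes, Oncorhynchus, Oryzias, Secale, Shigella, Solenopsis, Streptococcus, Tsuga, Vulpes, Yersinia.

25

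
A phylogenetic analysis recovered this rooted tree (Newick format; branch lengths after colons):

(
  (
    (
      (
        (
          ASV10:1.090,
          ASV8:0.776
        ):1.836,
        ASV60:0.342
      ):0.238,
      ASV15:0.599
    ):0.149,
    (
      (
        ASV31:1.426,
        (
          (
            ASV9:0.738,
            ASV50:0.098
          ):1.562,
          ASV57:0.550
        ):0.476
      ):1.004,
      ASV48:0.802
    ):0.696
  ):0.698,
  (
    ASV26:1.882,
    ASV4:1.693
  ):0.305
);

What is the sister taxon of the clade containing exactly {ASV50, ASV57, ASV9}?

The clade containing exactly {ASV50, ASV57, ASV9} attaches to the tree at the node subtending (ASV31,((ASV9,ASV50),ASV57)).
The other lineage descending from that same node — the sister group — is the single tip ASV31.

ASV31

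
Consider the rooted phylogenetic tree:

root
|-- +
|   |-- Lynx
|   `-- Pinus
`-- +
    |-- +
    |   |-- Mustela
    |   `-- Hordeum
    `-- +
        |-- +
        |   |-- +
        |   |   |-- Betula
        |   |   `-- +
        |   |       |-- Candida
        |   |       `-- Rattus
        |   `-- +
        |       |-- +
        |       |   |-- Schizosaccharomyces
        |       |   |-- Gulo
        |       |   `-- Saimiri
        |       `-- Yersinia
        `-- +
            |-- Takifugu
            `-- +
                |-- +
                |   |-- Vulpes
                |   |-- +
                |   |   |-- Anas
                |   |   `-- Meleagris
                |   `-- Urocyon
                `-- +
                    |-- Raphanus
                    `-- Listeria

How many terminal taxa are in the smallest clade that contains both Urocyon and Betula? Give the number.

14

The MRCA of Urocyon and Betula is the node subtending (((Betula,(Candida,Rattus)),((Schizosaccharomyces,Gulo,Saimiri),Yersinia)),(Takifugu,((Vulpes,(Anas,Meleagris),Urocyon),(Raphanus,Listeria)))).
That clade contains 14 terminal taxa: Anas, Betula, Candida, Gulo, Listeria, Meleagris, Raphanus, Rattus, Saimiri, Schizosaccharomyces, Takifugu, Urocyon, Vulpes, Yersinia.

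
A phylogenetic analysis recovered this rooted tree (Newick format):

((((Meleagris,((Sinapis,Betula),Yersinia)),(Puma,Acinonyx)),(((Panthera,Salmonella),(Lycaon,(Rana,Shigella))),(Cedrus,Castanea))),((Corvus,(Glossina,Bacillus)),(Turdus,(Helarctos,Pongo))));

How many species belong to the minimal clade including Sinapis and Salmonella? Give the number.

13

The MRCA of Sinapis and Salmonella is the node subtending (((Meleagris,((Sinapis,Betula),Yersinia)),(Puma,Acinonyx)),(((Panthera,Salmonella),(Lycaon,(Rana,Shigella))),(Cedrus,Castanea))).
That clade contains 13 terminal taxa: Acinonyx, Betula, Castanea, Cedrus, Lycaon, Meleagris, Panthera, Puma, Rana, Salmonella, Shigella, Sinapis, Yersinia.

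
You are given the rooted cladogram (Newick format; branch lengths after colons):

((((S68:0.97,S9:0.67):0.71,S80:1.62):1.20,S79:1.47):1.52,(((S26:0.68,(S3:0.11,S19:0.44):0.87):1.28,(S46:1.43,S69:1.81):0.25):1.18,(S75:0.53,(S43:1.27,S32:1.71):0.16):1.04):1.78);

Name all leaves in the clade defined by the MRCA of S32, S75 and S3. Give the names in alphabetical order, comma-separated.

S19, S26, S3, S32, S43, S46, S69, S75

Tracing S32: it sits inside (S43,S32).
Tracing S75: it sits inside (S75,(S43,S32)).
Tracing S3: it sits inside (S3,S19).
The smallest clade enclosing all 3 is (((S26,(S3,S19)),(S46,S69)),(S75,(S43,S32))); the answer is its 8 terminal taxa in alphabetical order.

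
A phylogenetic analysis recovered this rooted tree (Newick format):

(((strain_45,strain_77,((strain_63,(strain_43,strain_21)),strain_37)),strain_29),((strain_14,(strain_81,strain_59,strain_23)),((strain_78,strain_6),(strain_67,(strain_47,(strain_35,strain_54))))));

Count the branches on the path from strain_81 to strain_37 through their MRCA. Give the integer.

The MRCA of strain_81 and strain_37 is the root of the tree.
From strain_81 up to that node: 4 branches. From strain_37 up to the same node: 4 branches. Total: 4 + 4 = 8.

8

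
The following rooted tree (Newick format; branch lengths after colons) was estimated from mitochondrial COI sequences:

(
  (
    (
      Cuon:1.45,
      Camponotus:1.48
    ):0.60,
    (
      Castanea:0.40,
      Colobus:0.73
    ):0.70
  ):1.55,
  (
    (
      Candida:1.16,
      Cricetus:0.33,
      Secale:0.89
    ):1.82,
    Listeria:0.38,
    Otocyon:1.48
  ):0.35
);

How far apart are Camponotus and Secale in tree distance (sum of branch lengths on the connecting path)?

6.69

The path runs Camponotus → … → MRCA → … → Secale; the MRCA is the root of the tree.
Branch lengths along that path: 1.48 + 0.60 + 1.55 + 0.35 + 1.82 + 0.89 = 6.69.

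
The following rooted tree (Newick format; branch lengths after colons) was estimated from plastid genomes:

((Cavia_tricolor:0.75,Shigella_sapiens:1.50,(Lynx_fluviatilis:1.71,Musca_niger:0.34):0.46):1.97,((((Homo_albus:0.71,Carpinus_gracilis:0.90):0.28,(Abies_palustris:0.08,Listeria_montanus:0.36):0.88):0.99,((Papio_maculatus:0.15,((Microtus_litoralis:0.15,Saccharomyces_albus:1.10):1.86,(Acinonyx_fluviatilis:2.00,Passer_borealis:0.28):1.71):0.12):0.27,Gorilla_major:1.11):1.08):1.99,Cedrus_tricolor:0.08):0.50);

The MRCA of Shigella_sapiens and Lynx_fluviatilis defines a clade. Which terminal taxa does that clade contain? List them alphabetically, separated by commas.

Tracing Shigella_sapiens: it sits inside (Cavia_tricolor,Shigella_sapiens,(Lynx_fluviatilis,Musca_niger)).
Tracing Lynx_fluviatilis: it sits inside (Lynx_fluviatilis,Musca_niger).
The smallest clade enclosing both is (Cavia_tricolor,Shigella_sapiens,(Lynx_fluviatilis,Musca_niger)); the answer is its 4 terminal taxa in alphabetical order.

Cavia_tricolor, Lynx_fluviatilis, Musca_niger, Shigella_sapiens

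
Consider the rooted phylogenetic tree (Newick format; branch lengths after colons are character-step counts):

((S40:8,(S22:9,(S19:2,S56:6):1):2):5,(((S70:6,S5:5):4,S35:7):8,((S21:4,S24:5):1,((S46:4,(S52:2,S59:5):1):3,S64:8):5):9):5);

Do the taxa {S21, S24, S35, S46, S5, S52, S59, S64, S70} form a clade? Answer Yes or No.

Yes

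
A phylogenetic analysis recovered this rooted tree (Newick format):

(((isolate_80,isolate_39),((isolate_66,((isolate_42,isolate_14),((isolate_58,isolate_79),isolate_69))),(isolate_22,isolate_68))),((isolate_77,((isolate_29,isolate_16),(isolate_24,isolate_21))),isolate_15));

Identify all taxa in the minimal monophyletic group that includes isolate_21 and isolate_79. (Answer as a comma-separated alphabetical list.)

isolate_14, isolate_15, isolate_16, isolate_21, isolate_22, isolate_24, isolate_29, isolate_39, isolate_42, isolate_58, isolate_66, isolate_68, isolate_69, isolate_77, isolate_79, isolate_80

Tracing isolate_21: it sits inside (isolate_24,isolate_21).
Tracing isolate_79: it sits inside (isolate_58,isolate_79).
The smallest clade enclosing both is the whole tree (their MRCA is the root), so the answer is all 16 tips in alphabetical order.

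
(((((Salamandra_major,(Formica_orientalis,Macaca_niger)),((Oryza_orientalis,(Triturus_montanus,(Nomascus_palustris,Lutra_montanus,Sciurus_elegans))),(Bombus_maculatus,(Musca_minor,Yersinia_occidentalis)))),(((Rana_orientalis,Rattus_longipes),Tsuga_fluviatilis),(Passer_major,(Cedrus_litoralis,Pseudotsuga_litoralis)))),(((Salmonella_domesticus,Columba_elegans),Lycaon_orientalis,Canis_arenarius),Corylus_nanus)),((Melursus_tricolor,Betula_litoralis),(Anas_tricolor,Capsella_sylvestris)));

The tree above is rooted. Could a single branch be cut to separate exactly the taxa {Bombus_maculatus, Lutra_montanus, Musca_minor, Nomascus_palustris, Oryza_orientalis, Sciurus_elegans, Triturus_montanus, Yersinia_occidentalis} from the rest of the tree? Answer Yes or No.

Yes

The most recent common ancestor of these taxa subtends ((Oryza_orientalis,(Triturus_montanus,(Nomascus_palustris,Lutra_montanus,Sciurus_elegans))),(Bombus_maculatus,(Musca_minor,Yersinia_occidentalis))).
That clade has exactly 8 tips — every listed taxon and nothing else — so the group is monophyletic.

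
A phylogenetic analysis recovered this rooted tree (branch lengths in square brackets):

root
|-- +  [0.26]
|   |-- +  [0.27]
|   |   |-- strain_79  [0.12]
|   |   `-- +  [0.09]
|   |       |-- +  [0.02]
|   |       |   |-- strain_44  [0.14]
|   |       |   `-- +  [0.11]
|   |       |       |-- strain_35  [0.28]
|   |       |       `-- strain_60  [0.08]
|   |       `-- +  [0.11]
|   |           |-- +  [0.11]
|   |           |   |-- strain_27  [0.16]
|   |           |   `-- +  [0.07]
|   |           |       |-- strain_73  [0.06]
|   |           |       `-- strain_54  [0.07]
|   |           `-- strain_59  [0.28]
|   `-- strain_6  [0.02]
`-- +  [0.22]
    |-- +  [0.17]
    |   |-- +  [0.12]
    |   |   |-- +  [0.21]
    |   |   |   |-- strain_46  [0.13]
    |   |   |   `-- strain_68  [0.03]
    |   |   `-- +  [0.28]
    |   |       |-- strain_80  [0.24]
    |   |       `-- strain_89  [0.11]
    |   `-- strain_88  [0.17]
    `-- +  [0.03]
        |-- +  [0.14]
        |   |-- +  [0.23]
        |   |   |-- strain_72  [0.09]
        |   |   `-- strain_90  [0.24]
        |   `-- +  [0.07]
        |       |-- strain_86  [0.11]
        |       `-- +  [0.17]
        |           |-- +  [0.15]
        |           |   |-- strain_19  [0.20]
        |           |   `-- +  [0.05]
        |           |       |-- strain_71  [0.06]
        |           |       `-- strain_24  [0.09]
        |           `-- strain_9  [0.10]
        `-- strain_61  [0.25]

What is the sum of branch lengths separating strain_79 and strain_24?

1.57

The path runs strain_79 → … → MRCA → … → strain_24; the MRCA is the root of the tree.
Branch lengths along that path: 0.12 + 0.27 + 0.26 + 0.22 + 0.03 + 0.14 + 0.07 + 0.17 + 0.15 + 0.05 + 0.09 = 1.57.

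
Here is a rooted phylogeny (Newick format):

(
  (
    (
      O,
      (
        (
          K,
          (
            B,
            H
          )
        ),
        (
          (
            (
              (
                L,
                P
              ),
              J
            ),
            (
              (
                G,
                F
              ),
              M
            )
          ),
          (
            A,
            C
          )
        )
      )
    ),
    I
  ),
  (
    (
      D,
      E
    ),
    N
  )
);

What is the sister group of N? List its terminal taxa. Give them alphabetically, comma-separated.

N attaches to the tree at the node subtending ((D,E),N).
The other lineage descending from that same node — the sister group — is (D,E); its 2 tips in alphabetical order are the answer.

D, E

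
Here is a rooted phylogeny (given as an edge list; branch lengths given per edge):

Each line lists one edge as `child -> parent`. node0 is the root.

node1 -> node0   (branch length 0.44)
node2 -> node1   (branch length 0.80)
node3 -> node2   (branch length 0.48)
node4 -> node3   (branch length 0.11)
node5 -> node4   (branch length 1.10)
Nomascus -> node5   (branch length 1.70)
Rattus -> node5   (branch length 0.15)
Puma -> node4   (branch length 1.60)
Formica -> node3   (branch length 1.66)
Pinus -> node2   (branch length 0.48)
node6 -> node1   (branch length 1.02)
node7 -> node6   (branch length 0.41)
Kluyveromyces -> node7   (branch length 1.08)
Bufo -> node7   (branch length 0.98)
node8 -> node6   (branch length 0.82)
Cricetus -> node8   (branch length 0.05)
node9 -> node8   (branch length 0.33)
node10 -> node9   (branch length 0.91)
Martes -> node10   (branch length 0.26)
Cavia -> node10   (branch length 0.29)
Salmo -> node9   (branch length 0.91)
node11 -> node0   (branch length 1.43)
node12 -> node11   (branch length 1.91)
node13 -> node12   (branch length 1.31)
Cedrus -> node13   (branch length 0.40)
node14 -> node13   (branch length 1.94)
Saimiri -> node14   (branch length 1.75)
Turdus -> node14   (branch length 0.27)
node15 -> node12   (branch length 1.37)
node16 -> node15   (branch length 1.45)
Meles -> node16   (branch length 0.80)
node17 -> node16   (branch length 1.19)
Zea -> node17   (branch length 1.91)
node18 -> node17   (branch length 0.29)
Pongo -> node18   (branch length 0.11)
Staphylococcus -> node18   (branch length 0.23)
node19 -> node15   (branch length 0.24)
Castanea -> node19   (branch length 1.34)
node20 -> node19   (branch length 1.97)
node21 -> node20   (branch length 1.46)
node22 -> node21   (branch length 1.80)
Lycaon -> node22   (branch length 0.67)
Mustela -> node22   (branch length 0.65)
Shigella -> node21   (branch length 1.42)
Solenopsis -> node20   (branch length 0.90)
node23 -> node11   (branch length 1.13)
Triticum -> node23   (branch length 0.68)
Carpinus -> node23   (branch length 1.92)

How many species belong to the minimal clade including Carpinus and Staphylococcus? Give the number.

The MRCA of Carpinus and Staphylococcus is the node subtending (((Cedrus,(Saimiri,Turdus)),((Meles,(Zea,(Pongo,Staphylococcus))),(Castanea,(((Lycaon,Mustela),Shigella),Solenopsis)))),(Triticum,Carpinus)).
That clade contains 14 terminal taxa: Carpinus, Castanea, Cedrus, Lycaon, Meles, Mustela, Pongo, Saimiri, Shigella, Solenopsis, Staphylococcus, Triticum, Turdus, Zea.

14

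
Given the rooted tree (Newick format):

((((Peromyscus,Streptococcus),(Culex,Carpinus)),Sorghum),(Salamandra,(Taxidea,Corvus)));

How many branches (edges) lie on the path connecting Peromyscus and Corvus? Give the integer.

The MRCA of Peromyscus and Corvus is the root of the tree.
From Peromyscus up to that node: 4 branches. From Corvus up to the same node: 3 branches. Total: 4 + 3 = 7.

7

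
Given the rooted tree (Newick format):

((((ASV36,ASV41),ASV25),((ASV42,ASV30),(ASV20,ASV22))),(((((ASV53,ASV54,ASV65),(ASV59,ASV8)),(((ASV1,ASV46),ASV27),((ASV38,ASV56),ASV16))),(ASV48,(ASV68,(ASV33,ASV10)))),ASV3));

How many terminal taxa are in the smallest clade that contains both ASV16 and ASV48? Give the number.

The MRCA of ASV16 and ASV48 is the node subtending ((((ASV53,ASV54,ASV65),(ASV59,ASV8)),(((ASV1,ASV46),ASV27),((ASV38,ASV56),ASV16))),(ASV48,(ASV68,(ASV33,ASV10)))).
That clade contains 15 terminal taxa: ASV1, ASV10, ASV16, ASV27, ASV33, ASV38, ASV46, ASV48, ASV53, ASV54, ASV56, ASV59, ASV65, ASV68, ASV8.

15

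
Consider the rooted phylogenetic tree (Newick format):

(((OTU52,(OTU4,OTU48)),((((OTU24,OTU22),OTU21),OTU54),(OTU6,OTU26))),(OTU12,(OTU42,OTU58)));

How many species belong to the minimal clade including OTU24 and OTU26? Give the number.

The MRCA of OTU24 and OTU26 is the node subtending ((((OTU24,OTU22),OTU21),OTU54),(OTU6,OTU26)).
That clade contains 6 terminal taxa: OTU21, OTU22, OTU24, OTU26, OTU54, OTU6.

6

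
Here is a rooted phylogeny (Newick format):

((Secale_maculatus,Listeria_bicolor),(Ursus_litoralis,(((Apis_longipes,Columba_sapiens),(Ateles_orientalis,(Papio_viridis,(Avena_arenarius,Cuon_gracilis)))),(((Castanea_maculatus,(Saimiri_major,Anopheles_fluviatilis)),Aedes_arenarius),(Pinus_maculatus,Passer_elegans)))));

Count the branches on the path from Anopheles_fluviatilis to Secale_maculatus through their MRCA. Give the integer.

9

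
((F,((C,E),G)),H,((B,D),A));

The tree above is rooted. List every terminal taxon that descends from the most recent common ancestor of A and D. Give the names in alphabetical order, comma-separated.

Tracing A: it sits inside ((B,D),A).
Tracing D: it sits inside (B,D).
The smallest clade enclosing both is ((B,D),A); the answer is its 3 terminal taxa in alphabetical order.

A, B, D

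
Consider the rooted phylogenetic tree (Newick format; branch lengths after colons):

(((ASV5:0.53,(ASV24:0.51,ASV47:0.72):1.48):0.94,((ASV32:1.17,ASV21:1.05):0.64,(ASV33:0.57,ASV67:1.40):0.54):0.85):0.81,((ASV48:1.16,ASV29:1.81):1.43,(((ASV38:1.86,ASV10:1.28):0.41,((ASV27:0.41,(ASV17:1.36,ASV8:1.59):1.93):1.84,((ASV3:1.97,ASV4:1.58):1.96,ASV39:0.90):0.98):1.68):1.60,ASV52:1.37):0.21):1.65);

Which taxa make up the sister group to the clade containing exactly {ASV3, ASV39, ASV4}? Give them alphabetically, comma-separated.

The clade containing exactly {ASV3, ASV39, ASV4} attaches to the tree at the node subtending ((ASV27,(ASV17,ASV8)),((ASV3,ASV4),ASV39)).
The other lineage descending from that same node — the sister group — is (ASV27,(ASV17,ASV8)); its 3 tips in alphabetical order are the answer.

ASV17, ASV27, ASV8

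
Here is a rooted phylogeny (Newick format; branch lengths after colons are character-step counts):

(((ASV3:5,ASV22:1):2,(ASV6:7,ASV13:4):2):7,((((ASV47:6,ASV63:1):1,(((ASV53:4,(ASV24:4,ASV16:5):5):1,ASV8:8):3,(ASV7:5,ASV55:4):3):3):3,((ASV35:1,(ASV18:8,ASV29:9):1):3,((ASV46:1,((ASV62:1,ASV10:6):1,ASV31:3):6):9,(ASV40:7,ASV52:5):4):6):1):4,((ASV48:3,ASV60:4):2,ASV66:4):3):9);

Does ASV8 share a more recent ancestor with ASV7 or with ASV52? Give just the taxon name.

The MRCA of ASV8 and ASV7 subtends (((ASV53,(ASV24,ASV16)),ASV8),(ASV7,ASV55)) (6 taxa).
The MRCA of ASV8 and ASV52 subtends (((ASV47,ASV63),(((ASV53,(ASV24,ASV16)),ASV8),(ASV7,ASV55))),((ASV35,(ASV18,ASV29)),((ASV46,((ASV62,ASV10),ASV31)),(ASV40,ASV52)))) (17 taxa).
The first is nested inside the second, so ASV8 shares a more recent common ancestor with ASV7.

ASV7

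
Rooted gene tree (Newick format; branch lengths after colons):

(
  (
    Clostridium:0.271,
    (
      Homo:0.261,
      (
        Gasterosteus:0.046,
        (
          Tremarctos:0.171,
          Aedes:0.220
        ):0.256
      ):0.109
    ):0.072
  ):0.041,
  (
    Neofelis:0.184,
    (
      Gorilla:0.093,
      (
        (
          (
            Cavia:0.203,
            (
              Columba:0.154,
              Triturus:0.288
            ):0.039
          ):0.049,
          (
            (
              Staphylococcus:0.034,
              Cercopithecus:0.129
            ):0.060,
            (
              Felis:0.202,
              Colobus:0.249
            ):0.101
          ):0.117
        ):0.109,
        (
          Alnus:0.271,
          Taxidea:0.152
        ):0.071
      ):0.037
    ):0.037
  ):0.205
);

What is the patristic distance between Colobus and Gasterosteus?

1.123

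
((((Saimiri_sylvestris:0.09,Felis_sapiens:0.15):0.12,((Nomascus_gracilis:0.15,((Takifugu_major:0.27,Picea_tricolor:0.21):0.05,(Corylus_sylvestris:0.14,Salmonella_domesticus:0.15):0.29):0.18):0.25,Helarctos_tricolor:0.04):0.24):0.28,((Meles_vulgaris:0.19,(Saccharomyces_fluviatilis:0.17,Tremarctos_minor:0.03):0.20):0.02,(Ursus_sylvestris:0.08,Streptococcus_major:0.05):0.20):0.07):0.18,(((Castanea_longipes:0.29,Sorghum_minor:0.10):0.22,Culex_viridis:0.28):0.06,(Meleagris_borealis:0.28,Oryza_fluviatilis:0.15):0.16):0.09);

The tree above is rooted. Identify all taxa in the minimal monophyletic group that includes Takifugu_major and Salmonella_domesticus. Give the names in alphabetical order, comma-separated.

Tracing Takifugu_major: it sits inside (Takifugu_major,Picea_tricolor).
Tracing Salmonella_domesticus: it sits inside (Corylus_sylvestris,Salmonella_domesticus).
The smallest clade enclosing both is ((Takifugu_major,Picea_tricolor),(Corylus_sylvestris,Salmonella_domesticus)); the answer is its 4 terminal taxa in alphabetical order.

Corylus_sylvestris, Picea_tricolor, Salmonella_domesticus, Takifugu_major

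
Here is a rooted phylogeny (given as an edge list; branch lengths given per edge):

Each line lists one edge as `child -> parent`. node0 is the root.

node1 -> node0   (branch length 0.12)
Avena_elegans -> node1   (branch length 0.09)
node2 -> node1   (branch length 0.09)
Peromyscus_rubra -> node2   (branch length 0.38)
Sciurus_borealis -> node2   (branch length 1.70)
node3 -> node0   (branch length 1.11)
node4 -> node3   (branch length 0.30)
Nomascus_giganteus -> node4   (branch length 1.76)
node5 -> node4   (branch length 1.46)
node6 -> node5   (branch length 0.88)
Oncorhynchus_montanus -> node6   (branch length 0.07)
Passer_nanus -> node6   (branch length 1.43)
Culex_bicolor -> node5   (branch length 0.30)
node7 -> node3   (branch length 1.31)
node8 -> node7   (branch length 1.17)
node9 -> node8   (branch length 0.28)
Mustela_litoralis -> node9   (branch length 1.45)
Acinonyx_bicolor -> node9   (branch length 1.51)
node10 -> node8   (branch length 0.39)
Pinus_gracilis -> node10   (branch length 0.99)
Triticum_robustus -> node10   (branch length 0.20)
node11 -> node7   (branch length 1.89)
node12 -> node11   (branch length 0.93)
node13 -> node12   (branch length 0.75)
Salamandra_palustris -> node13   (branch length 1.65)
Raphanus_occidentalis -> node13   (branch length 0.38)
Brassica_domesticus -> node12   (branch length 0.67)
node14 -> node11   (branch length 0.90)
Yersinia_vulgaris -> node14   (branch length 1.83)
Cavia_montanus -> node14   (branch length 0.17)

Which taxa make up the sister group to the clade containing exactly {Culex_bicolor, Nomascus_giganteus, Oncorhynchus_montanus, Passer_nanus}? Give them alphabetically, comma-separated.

Acinonyx_bicolor, Brassica_domesticus, Cavia_montanus, Mustela_litoralis, Pinus_gracilis, Raphanus_occidentalis, Salamandra_palustris, Triticum_robustus, Yersinia_vulgaris

The clade containing exactly {Culex_bicolor, Nomascus_giganteus, Oncorhynchus_montanus, Passer_nanus} attaches to the tree at the node subtending ((Nomascus_giganteus,((Oncorhynchus_montanus,Passer_nanus),Culex_bicolor)),(((Mustela_litoralis,Acinonyx_bicolor),(Pinus_gracilis,Triticum_robustus)),(((Salamandra_palustris,Raphanus_occidentalis),Brassica_domesticus),(Yersinia_vulgaris,Cavia_montanus)))).
The other lineage descending from that same node — the sister group — is (((Mustela_litoralis,Acinonyx_bicolor),(Pinus_gracilis,Triticum_robustus)),(((Salamandra_palustris,Raphanus_occidentalis),Brassica_domesticus),(Yersinia_vulgaris,Cavia_montanus))); its 9 tips in alphabetical order are the answer.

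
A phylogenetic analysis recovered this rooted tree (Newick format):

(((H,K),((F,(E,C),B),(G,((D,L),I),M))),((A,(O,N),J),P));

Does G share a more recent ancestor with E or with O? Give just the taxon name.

The MRCA of G and E subtends ((F,(E,C),B),(G,((D,L),I),M)) (9 taxa).
The MRCA of G and O is the root, subtending the entire tree (16 taxa).
The first is nested inside the second, so G shares a more recent common ancestor with E.

E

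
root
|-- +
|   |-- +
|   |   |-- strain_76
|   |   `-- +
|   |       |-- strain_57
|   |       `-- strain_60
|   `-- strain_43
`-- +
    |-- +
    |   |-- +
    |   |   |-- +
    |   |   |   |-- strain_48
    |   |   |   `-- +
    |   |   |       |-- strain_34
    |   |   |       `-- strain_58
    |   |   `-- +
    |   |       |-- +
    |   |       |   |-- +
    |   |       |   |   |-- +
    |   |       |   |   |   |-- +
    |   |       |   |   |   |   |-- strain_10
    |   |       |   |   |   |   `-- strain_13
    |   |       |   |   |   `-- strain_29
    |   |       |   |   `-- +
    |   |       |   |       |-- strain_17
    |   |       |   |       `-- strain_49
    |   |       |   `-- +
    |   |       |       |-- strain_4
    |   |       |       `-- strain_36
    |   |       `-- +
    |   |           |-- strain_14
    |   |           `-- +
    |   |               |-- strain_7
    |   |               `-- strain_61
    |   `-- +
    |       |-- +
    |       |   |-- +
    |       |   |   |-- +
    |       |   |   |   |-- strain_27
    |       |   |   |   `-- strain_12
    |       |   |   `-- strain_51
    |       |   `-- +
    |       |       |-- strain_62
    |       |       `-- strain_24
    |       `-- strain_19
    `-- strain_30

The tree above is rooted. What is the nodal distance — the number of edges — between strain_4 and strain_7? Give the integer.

The MRCA of strain_4 and strain_7 is the node subtending (((((strain_10,strain_13),strain_29),(strain_17,strain_49)),(strain_4,strain_36)),(strain_14,(strain_7,strain_61))).
From strain_4 up to that node: 3 branches. From strain_7 up to the same node: 3 branches. Total: 3 + 3 = 6.

6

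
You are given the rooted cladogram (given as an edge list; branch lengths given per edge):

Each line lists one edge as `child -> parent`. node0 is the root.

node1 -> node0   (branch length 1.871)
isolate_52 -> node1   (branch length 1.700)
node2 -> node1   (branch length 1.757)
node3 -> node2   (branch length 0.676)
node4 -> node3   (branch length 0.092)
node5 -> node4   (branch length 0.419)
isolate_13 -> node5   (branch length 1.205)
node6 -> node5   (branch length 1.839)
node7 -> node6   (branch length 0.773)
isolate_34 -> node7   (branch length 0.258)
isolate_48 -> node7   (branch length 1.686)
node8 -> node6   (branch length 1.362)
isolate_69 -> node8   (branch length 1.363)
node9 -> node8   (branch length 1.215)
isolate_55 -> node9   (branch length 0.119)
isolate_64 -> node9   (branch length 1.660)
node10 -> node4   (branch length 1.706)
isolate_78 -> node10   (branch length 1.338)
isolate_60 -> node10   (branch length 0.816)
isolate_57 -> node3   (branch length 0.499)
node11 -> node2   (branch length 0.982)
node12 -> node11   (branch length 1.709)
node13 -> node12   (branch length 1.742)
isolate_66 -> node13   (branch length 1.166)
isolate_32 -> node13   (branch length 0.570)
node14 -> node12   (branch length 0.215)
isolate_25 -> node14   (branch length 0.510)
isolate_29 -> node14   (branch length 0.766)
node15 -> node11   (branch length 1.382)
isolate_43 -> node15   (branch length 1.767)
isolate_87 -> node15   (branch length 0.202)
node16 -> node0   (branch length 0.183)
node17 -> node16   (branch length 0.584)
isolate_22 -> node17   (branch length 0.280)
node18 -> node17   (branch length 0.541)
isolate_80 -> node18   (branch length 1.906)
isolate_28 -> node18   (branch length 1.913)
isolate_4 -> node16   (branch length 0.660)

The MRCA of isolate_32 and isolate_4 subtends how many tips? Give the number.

20

The MRCA of isolate_32 and isolate_4 is the root, so the clade is the entire tree.
That clade contains 20 terminal taxa: isolate_13, isolate_22, isolate_25, isolate_28, isolate_29, isolate_32, isolate_34, isolate_4, isolate_43, isolate_48, isolate_52, isolate_55, isolate_57, isolate_60, isolate_64, isolate_66, isolate_69, isolate_78, isolate_80, isolate_87.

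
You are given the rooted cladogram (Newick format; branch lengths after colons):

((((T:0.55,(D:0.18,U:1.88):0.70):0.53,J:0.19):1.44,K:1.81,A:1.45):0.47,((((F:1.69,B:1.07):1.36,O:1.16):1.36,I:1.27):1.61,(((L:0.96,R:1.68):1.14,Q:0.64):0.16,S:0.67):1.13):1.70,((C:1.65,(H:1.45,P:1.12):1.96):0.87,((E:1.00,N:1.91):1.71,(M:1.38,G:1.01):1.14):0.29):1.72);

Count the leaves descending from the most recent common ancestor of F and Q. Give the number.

The MRCA of F and Q is the node subtending ((((F,B),O),I),(((L,R),Q),S)).
That clade contains 8 terminal taxa: B, F, I, L, O, Q, R, S.

8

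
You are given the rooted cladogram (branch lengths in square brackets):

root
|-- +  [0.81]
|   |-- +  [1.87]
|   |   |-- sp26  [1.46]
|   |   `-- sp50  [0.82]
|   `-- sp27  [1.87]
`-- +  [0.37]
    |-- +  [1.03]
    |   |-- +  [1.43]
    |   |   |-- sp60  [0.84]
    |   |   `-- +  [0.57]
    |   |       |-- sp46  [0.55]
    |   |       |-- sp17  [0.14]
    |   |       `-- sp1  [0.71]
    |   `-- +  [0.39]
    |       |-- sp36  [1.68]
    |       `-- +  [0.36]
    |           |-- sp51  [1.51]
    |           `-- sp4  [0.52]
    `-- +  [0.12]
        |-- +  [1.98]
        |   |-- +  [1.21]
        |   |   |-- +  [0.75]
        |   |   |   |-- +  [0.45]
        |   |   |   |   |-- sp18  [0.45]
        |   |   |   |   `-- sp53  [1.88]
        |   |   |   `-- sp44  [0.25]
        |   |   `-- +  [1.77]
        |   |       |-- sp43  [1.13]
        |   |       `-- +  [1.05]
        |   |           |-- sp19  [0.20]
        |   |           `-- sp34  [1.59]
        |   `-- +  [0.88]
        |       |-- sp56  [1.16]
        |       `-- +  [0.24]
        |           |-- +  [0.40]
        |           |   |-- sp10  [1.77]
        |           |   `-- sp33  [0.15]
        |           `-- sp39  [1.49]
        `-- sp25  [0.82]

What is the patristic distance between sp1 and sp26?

8.25

The path runs sp1 → … → MRCA → … → sp26; the MRCA is the root of the tree.
Branch lengths along that path: 0.71 + 0.57 + 1.43 + 1.03 + 0.37 + 0.81 + 1.87 + 1.46 = 8.25.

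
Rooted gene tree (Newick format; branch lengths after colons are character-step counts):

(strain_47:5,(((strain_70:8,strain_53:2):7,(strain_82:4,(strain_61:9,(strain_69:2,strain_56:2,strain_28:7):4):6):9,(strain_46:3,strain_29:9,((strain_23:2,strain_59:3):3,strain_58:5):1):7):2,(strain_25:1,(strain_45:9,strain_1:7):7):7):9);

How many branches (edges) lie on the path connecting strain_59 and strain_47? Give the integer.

7

The MRCA of strain_59 and strain_47 is the root of the tree.
From strain_59 up to that node: 6 branches. From strain_47 up to the same node: 1 branch. Total: 6 + 1 = 7.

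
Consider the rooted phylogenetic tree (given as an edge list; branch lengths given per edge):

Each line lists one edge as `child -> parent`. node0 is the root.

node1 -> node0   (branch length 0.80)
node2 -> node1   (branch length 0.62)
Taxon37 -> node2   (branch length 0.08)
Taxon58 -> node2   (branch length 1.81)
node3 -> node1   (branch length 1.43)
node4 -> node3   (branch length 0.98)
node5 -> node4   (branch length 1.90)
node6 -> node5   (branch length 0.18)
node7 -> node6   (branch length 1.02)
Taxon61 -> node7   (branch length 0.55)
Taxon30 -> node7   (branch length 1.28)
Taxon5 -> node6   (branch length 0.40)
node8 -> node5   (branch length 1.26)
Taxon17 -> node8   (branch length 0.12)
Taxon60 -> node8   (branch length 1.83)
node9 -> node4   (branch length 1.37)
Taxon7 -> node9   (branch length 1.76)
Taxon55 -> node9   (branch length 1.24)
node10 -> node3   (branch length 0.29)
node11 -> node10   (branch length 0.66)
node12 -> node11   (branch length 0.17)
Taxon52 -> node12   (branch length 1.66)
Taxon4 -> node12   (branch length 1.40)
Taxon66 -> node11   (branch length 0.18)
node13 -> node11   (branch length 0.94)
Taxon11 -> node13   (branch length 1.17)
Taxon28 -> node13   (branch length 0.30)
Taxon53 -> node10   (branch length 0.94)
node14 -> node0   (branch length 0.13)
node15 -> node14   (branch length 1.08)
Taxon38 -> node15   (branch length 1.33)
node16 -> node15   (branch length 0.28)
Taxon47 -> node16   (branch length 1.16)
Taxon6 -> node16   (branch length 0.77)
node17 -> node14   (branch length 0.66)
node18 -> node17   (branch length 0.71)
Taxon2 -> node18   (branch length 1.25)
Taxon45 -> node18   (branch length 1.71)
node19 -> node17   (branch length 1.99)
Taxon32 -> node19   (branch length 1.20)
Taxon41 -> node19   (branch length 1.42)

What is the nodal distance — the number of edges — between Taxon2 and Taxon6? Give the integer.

The MRCA of Taxon2 and Taxon6 is the node subtending ((Taxon38,(Taxon47,Taxon6)),((Taxon2,Taxon45),(Taxon32,Taxon41))).
From Taxon2 up to that node: 3 branches. From Taxon6 up to the same node: 3 branches. Total: 3 + 3 = 6.

6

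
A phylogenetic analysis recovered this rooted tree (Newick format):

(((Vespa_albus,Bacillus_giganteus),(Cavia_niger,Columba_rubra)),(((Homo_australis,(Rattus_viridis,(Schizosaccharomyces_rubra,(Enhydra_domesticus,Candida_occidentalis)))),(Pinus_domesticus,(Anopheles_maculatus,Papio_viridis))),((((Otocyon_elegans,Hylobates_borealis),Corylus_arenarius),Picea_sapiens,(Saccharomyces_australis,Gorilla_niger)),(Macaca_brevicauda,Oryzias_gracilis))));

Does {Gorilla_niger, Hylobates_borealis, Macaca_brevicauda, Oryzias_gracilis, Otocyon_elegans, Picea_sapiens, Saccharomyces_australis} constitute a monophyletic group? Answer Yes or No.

No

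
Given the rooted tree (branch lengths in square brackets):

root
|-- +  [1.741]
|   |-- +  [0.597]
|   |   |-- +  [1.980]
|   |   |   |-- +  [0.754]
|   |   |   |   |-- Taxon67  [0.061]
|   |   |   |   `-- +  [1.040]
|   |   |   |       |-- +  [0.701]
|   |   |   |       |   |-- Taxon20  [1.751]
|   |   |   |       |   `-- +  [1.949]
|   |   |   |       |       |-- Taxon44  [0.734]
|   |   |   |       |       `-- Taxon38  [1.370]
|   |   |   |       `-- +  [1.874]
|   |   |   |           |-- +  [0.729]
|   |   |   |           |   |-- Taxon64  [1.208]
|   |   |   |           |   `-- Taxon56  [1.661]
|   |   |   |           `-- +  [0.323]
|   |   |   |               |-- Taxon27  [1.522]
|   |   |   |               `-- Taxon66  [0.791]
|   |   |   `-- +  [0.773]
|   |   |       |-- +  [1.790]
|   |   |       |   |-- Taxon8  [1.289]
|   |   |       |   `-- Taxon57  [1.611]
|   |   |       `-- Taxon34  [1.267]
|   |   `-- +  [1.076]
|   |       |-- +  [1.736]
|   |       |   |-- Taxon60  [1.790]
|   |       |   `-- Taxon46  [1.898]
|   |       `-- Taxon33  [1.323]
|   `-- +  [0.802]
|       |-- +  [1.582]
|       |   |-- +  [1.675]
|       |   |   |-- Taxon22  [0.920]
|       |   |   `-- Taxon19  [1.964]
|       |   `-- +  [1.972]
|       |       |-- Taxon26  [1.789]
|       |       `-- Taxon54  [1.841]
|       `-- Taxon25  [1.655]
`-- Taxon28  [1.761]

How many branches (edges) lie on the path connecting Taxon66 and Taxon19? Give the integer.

11

The MRCA of Taxon66 and Taxon19 is the node subtending ((((Taxon67,((Taxon20,(Taxon44,Taxon38)),((Taxon64,Taxon56),(Taxon27,Taxon66)))),((Taxon8,Taxon57),Taxon34)),((Taxon60,Taxon46),Taxon33)),(((Taxon22,Taxon19),(Taxon26,Taxon54)),Taxon25)).
From Taxon66 up to that node: 7 branches. From Taxon19 up to the same node: 4 branches. Total: 7 + 4 = 11.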